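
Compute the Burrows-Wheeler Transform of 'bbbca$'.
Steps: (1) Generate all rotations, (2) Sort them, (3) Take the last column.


Rotations (sorted):
  0: $bbbca -> last char: a
  1: a$bbbc -> last char: c
  2: bbbca$ -> last char: $
  3: bbca$b -> last char: b
  4: bca$bb -> last char: b
  5: ca$bbb -> last char: b


BWT = ac$bbb


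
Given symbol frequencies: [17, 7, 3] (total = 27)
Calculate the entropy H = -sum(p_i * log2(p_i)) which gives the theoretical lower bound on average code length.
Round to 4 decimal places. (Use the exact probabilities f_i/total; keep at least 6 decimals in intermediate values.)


Per-symbol terms -p_i * log2(p_i) with p_i = f_i/27:
  p = 17/27 = 0.629630: log2(p) = -0.667425, -p*log2(p) = 0.420230
  p = 7/27 = 0.259259: log2(p) = -1.947533, -p*log2(p) = 0.504916
  p = 3/27 = 0.111111: log2(p) = -3.169925, -p*log2(p) = 0.352214
H = 0.420230 + 0.504916 + 0.352214 = 1.277360

H = 1.2774 bits/symbol


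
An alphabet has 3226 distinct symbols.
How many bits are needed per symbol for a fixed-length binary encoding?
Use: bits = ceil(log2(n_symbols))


log2(3226) = 11.6555
Bracket: 2^11 = 2048 < 3226 <= 2^12 = 4096
So ceil(log2(3226)) = 12

bits = ceil(log2(3226)) = ceil(11.6555) = 12 bits


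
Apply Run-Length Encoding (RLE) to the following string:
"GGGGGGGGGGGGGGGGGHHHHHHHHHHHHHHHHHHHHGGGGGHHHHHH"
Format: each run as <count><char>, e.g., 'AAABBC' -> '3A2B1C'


Scanning runs left to right:
  i=0: run of 'G' x 17 -> '17G'
  i=17: run of 'H' x 20 -> '20H'
  i=37: run of 'G' x 5 -> '5G'
  i=42: run of 'H' x 6 -> '6H'

RLE = 17G20H5G6H


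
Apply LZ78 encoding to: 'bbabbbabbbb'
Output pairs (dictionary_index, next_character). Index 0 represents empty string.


LZ78 encoding steps:
Dictionary: {0: ''}
Step 1: w='' (idx 0), next='b' -> output (0, 'b'), add 'b' as idx 1
Step 2: w='b' (idx 1), next='a' -> output (1, 'a'), add 'ba' as idx 2
Step 3: w='b' (idx 1), next='b' -> output (1, 'b'), add 'bb' as idx 3
Step 4: w='ba' (idx 2), next='b' -> output (2, 'b'), add 'bab' as idx 4
Step 5: w='bb' (idx 3), next='b' -> output (3, 'b'), add 'bbb' as idx 5


Encoded: [(0, 'b'), (1, 'a'), (1, 'b'), (2, 'b'), (3, 'b')]


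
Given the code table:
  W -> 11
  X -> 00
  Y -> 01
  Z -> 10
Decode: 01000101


Decoding:
01 -> Y
00 -> X
01 -> Y
01 -> Y


Result: YXYY


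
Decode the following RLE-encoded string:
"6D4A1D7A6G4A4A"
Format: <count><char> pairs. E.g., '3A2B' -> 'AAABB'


Expanding each <count><char> pair:
  6D -> 'DDDDDD'
  4A -> 'AAAA'
  1D -> 'D'
  7A -> 'AAAAAAA'
  6G -> 'GGGGGG'
  4A -> 'AAAA'
  4A -> 'AAAA'

Decoded = DDDDDDAAAADAAAAAAAGGGGGGAAAAAAAA


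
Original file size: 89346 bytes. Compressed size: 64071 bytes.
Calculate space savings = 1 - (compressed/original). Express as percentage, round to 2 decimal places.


ratio = compressed/original = 64071/89346 = 0.717111
savings = 1 - ratio = 1 - 0.717111 = 0.282889
as a percentage: 0.282889 * 100 = 28.29%

Space savings = 1 - 64071/89346 = 28.29%


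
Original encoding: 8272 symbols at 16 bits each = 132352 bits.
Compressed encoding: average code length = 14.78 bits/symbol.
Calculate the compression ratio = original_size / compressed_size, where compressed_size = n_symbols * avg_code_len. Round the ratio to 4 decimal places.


original_size = n_symbols * orig_bits = 8272 * 16 = 132352 bits
compressed_size = n_symbols * avg_code_len = 8272 * 14.78 = 122260.16 bits
ratio = original_size / compressed_size = 132352 / 122260.16 = 1.0825

Compression ratio = 1.0825


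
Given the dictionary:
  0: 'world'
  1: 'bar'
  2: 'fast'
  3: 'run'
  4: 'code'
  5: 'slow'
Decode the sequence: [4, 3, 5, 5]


Look up each index in the dictionary:
  4 -> 'code'
  3 -> 'run'
  5 -> 'slow'
  5 -> 'slow'

Decoded: "code run slow slow"


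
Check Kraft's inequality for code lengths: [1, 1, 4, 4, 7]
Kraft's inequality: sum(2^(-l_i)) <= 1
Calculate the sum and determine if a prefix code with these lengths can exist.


Sum = 2^(-1) + 2^(-1) + 2^(-4) + 2^(-4) + 2^(-7)
    = 0.5 + 0.5 + 0.0625 + 0.0625 + 0.0078125
    = 145/128 = 1.1328125
Since 1.1328125 > 1, Kraft's inequality is NOT satisfied.
A prefix code with these lengths CANNOT exist.

Kraft sum = 1.1328125. Not satisfied.


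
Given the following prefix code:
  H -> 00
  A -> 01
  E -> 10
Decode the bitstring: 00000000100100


Decoding step by step:
Bits 00 -> H
Bits 00 -> H
Bits 00 -> H
Bits 00 -> H
Bits 10 -> E
Bits 01 -> A
Bits 00 -> H


Decoded message: HHHHEAH


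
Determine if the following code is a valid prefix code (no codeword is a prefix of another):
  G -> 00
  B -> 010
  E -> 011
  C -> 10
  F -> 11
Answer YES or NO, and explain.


Checking each pair (does one codeword prefix another?):
  G='00' vs B='010': no prefix
  G='00' vs E='011': no prefix
  G='00' vs C='10': no prefix
  G='00' vs F='11': no prefix
  B='010' vs G='00': no prefix
  B='010' vs E='011': no prefix
  B='010' vs C='10': no prefix
  B='010' vs F='11': no prefix
  E='011' vs G='00': no prefix
  E='011' vs B='010': no prefix
  E='011' vs C='10': no prefix
  E='011' vs F='11': no prefix
  C='10' vs G='00': no prefix
  C='10' vs B='010': no prefix
  C='10' vs E='011': no prefix
  C='10' vs F='11': no prefix
  F='11' vs G='00': no prefix
  F='11' vs B='010': no prefix
  F='11' vs E='011': no prefix
  F='11' vs C='10': no prefix
No violation found over all pairs.

YES -- this is a valid prefix code. No codeword is a prefix of any other codeword.


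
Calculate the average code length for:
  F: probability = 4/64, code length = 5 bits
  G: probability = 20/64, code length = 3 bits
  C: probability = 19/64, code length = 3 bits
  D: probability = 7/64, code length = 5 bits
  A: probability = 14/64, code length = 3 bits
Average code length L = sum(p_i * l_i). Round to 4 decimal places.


Weighted contributions p_i * l_i:
  F: (4/64) * 5 = 20/64
  G: (20/64) * 3 = 60/64
  C: (19/64) * 3 = 57/64
  D: (7/64) * 5 = 35/64
  A: (14/64) * 3 = 42/64
Sum = (20 + 60 + 57 + 35 + 42)/64 = 214/64

L = 214/64 = 3.3438 bits/symbol


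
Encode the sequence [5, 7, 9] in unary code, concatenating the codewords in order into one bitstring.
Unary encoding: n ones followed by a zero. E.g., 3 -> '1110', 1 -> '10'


Encode each number as n ones followed by a terminating 0:
  5 -> 111110 (6 bits)
  7 -> 11111110 (8 bits)
  9 -> 1111111110 (10 bits)
Total length = 6 + 8 + 10 = 24 bits.

Unary([5, 7, 9]) = 111110111111101111111110 (24 bits)


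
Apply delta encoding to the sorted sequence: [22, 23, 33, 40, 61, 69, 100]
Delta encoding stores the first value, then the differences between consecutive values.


First value: 22
Deltas:
  23 - 22 = 1
  33 - 23 = 10
  40 - 33 = 7
  61 - 40 = 21
  69 - 61 = 8
  100 - 69 = 31


Delta encoded: [22, 1, 10, 7, 21, 8, 31]


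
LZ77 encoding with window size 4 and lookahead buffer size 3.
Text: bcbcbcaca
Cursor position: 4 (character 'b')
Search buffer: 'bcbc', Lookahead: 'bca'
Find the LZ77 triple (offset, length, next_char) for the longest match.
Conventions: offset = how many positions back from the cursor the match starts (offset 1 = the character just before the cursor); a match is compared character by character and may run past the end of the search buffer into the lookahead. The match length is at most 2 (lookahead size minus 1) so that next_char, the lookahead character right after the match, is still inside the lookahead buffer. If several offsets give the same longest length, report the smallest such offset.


Try each offset into the search buffer:
  offset=1 (pos 3, char 'c'): match length 0
  offset=2 (pos 2, char 'b'): match length 2
  offset=3 (pos 1, char 'c'): match length 0
  offset=4 (pos 0, char 'b'): match length 2
Longest match has length 2, found at offsets 2, 4; take the smallest, offset 2.
next_char = character at position 4 + 2 = 6 -> 'a'

Best match: offset=2, length=2 (matching 'bc' starting at position 2)
LZ77 triple: (2, 2, 'a')


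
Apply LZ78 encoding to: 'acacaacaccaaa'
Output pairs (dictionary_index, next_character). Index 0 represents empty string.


LZ78 encoding steps:
Dictionary: {0: ''}
Step 1: w='' (idx 0), next='a' -> output (0, 'a'), add 'a' as idx 1
Step 2: w='' (idx 0), next='c' -> output (0, 'c'), add 'c' as idx 2
Step 3: w='a' (idx 1), next='c' -> output (1, 'c'), add 'ac' as idx 3
Step 4: w='a' (idx 1), next='a' -> output (1, 'a'), add 'aa' as idx 4
Step 5: w='c' (idx 2), next='a' -> output (2, 'a'), add 'ca' as idx 5
Step 6: w='c' (idx 2), next='c' -> output (2, 'c'), add 'cc' as idx 6
Step 7: w='aa' (idx 4), next='a' -> output (4, 'a'), add 'aaa' as idx 7


Encoded: [(0, 'a'), (0, 'c'), (1, 'c'), (1, 'a'), (2, 'a'), (2, 'c'), (4, 'a')]


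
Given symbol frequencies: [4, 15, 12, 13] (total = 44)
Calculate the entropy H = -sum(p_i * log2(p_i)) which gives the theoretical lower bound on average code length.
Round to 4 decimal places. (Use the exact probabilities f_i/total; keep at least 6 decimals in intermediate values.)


Per-symbol terms -p_i * log2(p_i) with p_i = f_i/44:
  p = 4/44 = 0.090909: log2(p) = -3.459432, -p*log2(p) = 0.314494
  p = 15/44 = 0.340909: log2(p) = -1.552541, -p*log2(p) = 0.529275
  p = 12/44 = 0.272727: log2(p) = -1.874469, -p*log2(p) = 0.511219
  p = 13/44 = 0.295455: log2(p) = -1.758992, -p*log2(p) = 0.519702
H = 0.314494 + 0.529275 + 0.511219 + 0.519702 = 1.874690

H = 1.8747 bits/symbol


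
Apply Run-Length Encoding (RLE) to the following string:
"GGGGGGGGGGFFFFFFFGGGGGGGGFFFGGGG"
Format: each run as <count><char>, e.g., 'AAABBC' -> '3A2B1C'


Scanning runs left to right:
  i=0: run of 'G' x 10 -> '10G'
  i=10: run of 'F' x 7 -> '7F'
  i=17: run of 'G' x 8 -> '8G'
  i=25: run of 'F' x 3 -> '3F'
  i=28: run of 'G' x 4 -> '4G'

RLE = 10G7F8G3F4G


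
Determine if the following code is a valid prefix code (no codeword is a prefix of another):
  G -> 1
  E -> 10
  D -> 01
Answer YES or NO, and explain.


Checking each pair (does one codeword prefix another?):
  G='1' vs E='10': prefix -- VIOLATION

NO -- this is NOT a valid prefix code. G (1) is a prefix of E (10).


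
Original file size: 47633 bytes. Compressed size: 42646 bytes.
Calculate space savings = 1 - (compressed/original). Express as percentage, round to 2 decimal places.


ratio = compressed/original = 42646/47633 = 0.895304
savings = 1 - ratio = 1 - 0.895304 = 0.104696
as a percentage: 0.104696 * 100 = 10.47%

Space savings = 1 - 42646/47633 = 10.47%


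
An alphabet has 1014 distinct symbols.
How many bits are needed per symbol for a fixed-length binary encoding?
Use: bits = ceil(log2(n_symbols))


log2(1014) = 9.9858
Bracket: 2^9 = 512 < 1014 <= 2^10 = 1024
So ceil(log2(1014)) = 10

bits = ceil(log2(1014)) = ceil(9.9858) = 10 bits


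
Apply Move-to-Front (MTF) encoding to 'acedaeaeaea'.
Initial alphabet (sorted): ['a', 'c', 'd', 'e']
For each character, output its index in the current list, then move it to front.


MTF encoding:
'a': index 0 in ['a', 'c', 'd', 'e'] -> ['a', 'c', 'd', 'e']
'c': index 1 in ['a', 'c', 'd', 'e'] -> ['c', 'a', 'd', 'e']
'e': index 3 in ['c', 'a', 'd', 'e'] -> ['e', 'c', 'a', 'd']
'd': index 3 in ['e', 'c', 'a', 'd'] -> ['d', 'e', 'c', 'a']
'a': index 3 in ['d', 'e', 'c', 'a'] -> ['a', 'd', 'e', 'c']
'e': index 2 in ['a', 'd', 'e', 'c'] -> ['e', 'a', 'd', 'c']
'a': index 1 in ['e', 'a', 'd', 'c'] -> ['a', 'e', 'd', 'c']
'e': index 1 in ['a', 'e', 'd', 'c'] -> ['e', 'a', 'd', 'c']
'a': index 1 in ['e', 'a', 'd', 'c'] -> ['a', 'e', 'd', 'c']
'e': index 1 in ['a', 'e', 'd', 'c'] -> ['e', 'a', 'd', 'c']
'a': index 1 in ['e', 'a', 'd', 'c'] -> ['a', 'e', 'd', 'c']


Output: [0, 1, 3, 3, 3, 2, 1, 1, 1, 1, 1]


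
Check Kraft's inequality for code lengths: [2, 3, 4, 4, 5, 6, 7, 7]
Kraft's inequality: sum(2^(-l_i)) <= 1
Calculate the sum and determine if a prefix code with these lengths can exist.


Sum = 2^(-2) + 2^(-3) + 2^(-4) + 2^(-4) + 2^(-5) + 2^(-6) + 2^(-7) + 2^(-7)
    = 0.25 + 0.125 + 0.0625 + 0.0625 + 0.03125 + 0.015625 + 0.0078125 + 0.0078125
    = 72/128 = 0.5625
Since 0.5625 <= 1, Kraft's inequality IS satisfied.
A prefix code with these lengths CAN exist.

Kraft sum = 0.5625. Satisfied.


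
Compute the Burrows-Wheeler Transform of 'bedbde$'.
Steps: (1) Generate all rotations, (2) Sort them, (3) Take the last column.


Rotations (sorted):
  0: $bedbde -> last char: e
  1: bde$bed -> last char: d
  2: bedbde$ -> last char: $
  3: dbde$be -> last char: e
  4: de$bedb -> last char: b
  5: e$bedbd -> last char: d
  6: edbde$b -> last char: b


BWT = ed$ebdb


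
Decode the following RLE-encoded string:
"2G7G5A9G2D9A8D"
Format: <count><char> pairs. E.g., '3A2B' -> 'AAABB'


Expanding each <count><char> pair:
  2G -> 'GG'
  7G -> 'GGGGGGG'
  5A -> 'AAAAA'
  9G -> 'GGGGGGGGG'
  2D -> 'DD'
  9A -> 'AAAAAAAAA'
  8D -> 'DDDDDDDD'

Decoded = GGGGGGGGGAAAAAGGGGGGGGGDDAAAAAAAAADDDDDDDD


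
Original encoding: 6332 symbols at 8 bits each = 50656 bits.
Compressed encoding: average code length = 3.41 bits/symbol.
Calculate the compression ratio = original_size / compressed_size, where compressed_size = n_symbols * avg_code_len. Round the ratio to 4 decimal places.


original_size = n_symbols * orig_bits = 6332 * 8 = 50656 bits
compressed_size = n_symbols * avg_code_len = 6332 * 3.41 = 21592.12 bits
ratio = original_size / compressed_size = 50656 / 21592.12 = 2.346

Compression ratio = 2.346


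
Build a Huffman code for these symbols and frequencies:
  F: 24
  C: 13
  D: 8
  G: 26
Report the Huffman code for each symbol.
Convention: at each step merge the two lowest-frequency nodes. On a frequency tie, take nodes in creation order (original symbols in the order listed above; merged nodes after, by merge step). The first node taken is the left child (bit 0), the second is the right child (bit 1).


Huffman tree construction:
Step 1: Merge D(8) + C(13) = 21
Step 2: Merge (D+C)(21) + F(24) = 45
Step 3: Merge G(26) + ((D+C)+F)(45) = 71
Read each symbol's code off the tree from the root (left child = 0, right child = 1).

Codes:
  F: 11 (length 2)
  C: 101 (length 3)
  D: 100 (length 3)
  G: 0 (length 1)
Average code length: 137/71 = 1.9296 bits/symbol


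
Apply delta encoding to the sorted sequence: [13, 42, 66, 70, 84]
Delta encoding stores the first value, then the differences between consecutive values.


First value: 13
Deltas:
  42 - 13 = 29
  66 - 42 = 24
  70 - 66 = 4
  84 - 70 = 14


Delta encoded: [13, 29, 24, 4, 14]


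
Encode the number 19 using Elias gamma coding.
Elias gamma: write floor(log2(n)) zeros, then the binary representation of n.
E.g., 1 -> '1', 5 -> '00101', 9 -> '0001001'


num_bits = floor(log2(19)) + 1 = 5
leading_zeros = num_bits - 1 = 4
binary(19) = 10011

Elias gamma(19) = '0000' + '10011' = 000010011 (9 bits)


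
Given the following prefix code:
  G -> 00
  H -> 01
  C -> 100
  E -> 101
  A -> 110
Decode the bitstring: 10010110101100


Decoding step by step:
Bits 100 -> C
Bits 101 -> E
Bits 101 -> E
Bits 01 -> H
Bits 100 -> C


Decoded message: CEEHC


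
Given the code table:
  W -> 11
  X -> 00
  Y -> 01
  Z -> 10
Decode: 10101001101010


Decoding:
10 -> Z
10 -> Z
10 -> Z
01 -> Y
10 -> Z
10 -> Z
10 -> Z


Result: ZZZYZZZ


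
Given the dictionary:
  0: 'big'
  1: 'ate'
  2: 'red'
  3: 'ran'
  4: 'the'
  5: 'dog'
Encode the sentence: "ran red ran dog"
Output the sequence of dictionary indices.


Look up each word in the dictionary:
  'ran' -> 3
  'red' -> 2
  'ran' -> 3
  'dog' -> 5

Encoded: [3, 2, 3, 5]


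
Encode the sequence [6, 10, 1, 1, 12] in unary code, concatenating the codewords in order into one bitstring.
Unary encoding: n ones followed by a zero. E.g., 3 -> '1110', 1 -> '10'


Encode each number as n ones followed by a terminating 0:
  6 -> 1111110 (7 bits)
  10 -> 11111111110 (11 bits)
  1 -> 10 (2 bits)
  1 -> 10 (2 bits)
  12 -> 1111111111110 (13 bits)
Total length = 7 + 11 + 2 + 2 + 13 = 35 bits.

Unary([6, 10, 1, 1, 12]) = 11111101111111111010101111111111110 (35 bits)


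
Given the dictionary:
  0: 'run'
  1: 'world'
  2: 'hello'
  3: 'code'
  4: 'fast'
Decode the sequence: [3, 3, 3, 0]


Look up each index in the dictionary:
  3 -> 'code'
  3 -> 'code'
  3 -> 'code'
  0 -> 'run'

Decoded: "code code code run"


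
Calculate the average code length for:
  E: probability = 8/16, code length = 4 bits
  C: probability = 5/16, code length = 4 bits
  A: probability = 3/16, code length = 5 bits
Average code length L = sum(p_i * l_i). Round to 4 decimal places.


Weighted contributions p_i * l_i:
  E: (8/16) * 4 = 32/16
  C: (5/16) * 4 = 20/16
  A: (3/16) * 5 = 15/16
Sum = (32 + 20 + 15)/16 = 67/16

L = 67/16 = 4.1875 bits/symbol


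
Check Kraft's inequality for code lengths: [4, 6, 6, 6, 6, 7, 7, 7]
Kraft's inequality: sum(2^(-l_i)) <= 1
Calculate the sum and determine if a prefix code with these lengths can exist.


Sum = 2^(-4) + 2^(-6) + 2^(-6) + 2^(-6) + 2^(-6) + 2^(-7) + 2^(-7) + 2^(-7)
    = 0.0625 + 0.015625 + 0.015625 + 0.015625 + 0.015625 + 0.0078125 + 0.0078125 + 0.0078125
    = 19/128 = 0.1484375
Since 0.1484375 <= 1, Kraft's inequality IS satisfied.
A prefix code with these lengths CAN exist.

Kraft sum = 0.1484375. Satisfied.


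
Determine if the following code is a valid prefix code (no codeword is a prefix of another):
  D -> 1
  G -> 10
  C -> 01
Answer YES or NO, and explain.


Checking each pair (does one codeword prefix another?):
  D='1' vs G='10': prefix -- VIOLATION

NO -- this is NOT a valid prefix code. D (1) is a prefix of G (10).


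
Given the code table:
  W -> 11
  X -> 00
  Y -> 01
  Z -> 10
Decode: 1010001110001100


Decoding:
10 -> Z
10 -> Z
00 -> X
11 -> W
10 -> Z
00 -> X
11 -> W
00 -> X


Result: ZZXWZXWX


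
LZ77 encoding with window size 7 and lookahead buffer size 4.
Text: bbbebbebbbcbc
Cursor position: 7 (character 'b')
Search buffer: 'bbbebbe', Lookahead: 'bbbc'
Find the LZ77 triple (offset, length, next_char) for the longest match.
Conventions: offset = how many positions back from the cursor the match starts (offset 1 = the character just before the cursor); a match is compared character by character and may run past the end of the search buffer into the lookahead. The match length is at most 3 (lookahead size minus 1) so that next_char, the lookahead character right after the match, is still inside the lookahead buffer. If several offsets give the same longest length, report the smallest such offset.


Try each offset into the search buffer:
  offset=1 (pos 6, char 'e'): match length 0
  offset=2 (pos 5, char 'b'): match length 1
  offset=3 (pos 4, char 'b'): match length 2
  offset=4 (pos 3, char 'e'): match length 0
  offset=5 (pos 2, char 'b'): match length 1
  offset=6 (pos 1, char 'b'): match length 2
  offset=7 (pos 0, char 'b'): match length 3
Longest match has length 3 at offset 7.
next_char = character at position 7 + 3 = 10 -> 'c'

Best match: offset=7, length=3 (matching 'bbb' starting at position 0)
LZ77 triple: (7, 3, 'c')


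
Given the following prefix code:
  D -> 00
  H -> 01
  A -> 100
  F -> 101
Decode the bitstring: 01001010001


Decoding step by step:
Bits 01 -> H
Bits 00 -> D
Bits 101 -> F
Bits 00 -> D
Bits 01 -> H


Decoded message: HDFDH


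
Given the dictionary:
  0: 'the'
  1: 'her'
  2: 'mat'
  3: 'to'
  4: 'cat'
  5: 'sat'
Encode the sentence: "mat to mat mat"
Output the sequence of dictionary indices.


Look up each word in the dictionary:
  'mat' -> 2
  'to' -> 3
  'mat' -> 2
  'mat' -> 2

Encoded: [2, 3, 2, 2]


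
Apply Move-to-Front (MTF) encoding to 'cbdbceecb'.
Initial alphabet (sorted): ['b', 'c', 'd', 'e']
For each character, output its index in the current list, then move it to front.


MTF encoding:
'c': index 1 in ['b', 'c', 'd', 'e'] -> ['c', 'b', 'd', 'e']
'b': index 1 in ['c', 'b', 'd', 'e'] -> ['b', 'c', 'd', 'e']
'd': index 2 in ['b', 'c', 'd', 'e'] -> ['d', 'b', 'c', 'e']
'b': index 1 in ['d', 'b', 'c', 'e'] -> ['b', 'd', 'c', 'e']
'c': index 2 in ['b', 'd', 'c', 'e'] -> ['c', 'b', 'd', 'e']
'e': index 3 in ['c', 'b', 'd', 'e'] -> ['e', 'c', 'b', 'd']
'e': index 0 in ['e', 'c', 'b', 'd'] -> ['e', 'c', 'b', 'd']
'c': index 1 in ['e', 'c', 'b', 'd'] -> ['c', 'e', 'b', 'd']
'b': index 2 in ['c', 'e', 'b', 'd'] -> ['b', 'c', 'e', 'd']


Output: [1, 1, 2, 1, 2, 3, 0, 1, 2]


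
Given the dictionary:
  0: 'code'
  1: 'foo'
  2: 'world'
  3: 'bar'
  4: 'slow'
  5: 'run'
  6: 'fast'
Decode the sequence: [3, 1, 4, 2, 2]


Look up each index in the dictionary:
  3 -> 'bar'
  1 -> 'foo'
  4 -> 'slow'
  2 -> 'world'
  2 -> 'world'

Decoded: "bar foo slow world world"


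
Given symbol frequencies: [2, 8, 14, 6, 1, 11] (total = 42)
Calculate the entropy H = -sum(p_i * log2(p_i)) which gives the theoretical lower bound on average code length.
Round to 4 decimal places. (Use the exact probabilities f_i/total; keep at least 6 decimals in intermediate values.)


Per-symbol terms -p_i * log2(p_i) with p_i = f_i/42:
  p = 2/42 = 0.047619: log2(p) = -4.392317, -p*log2(p) = 0.209158
  p = 8/42 = 0.190476: log2(p) = -2.392317, -p*log2(p) = 0.455680
  p = 14/42 = 0.333333: log2(p) = -1.584963, -p*log2(p) = 0.528321
  p = 6/42 = 0.142857: log2(p) = -2.807355, -p*log2(p) = 0.401051
  p = 1/42 = 0.023810: log2(p) = -5.392317, -p*log2(p) = 0.128389
  p = 11/42 = 0.261905: log2(p) = -1.932886, -p*log2(p) = 0.506232
H = 0.209158 + 0.455680 + 0.528321 + 0.401051 + 0.128389 + 0.506232 = 2.228831

H = 2.2288 bits/symbol


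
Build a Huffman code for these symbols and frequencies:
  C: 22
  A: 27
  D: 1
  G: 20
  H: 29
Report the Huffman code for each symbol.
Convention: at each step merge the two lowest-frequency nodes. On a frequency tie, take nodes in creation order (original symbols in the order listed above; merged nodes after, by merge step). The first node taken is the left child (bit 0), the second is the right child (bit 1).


Huffman tree construction:
Step 1: Merge D(1) + G(20) = 21
Step 2: Merge (D+G)(21) + C(22) = 43
Step 3: Merge A(27) + H(29) = 56
Step 4: Merge ((D+G)+C)(43) + (A+H)(56) = 99
Read each symbol's code off the tree from the root (left child = 0, right child = 1).

Codes:
  C: 01 (length 2)
  A: 10 (length 2)
  D: 000 (length 3)
  G: 001 (length 3)
  H: 11 (length 2)
Average code length: 219/99 = 2.2121 bits/symbol


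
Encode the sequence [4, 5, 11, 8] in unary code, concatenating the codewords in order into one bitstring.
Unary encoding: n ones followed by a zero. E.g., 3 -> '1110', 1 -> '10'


Encode each number as n ones followed by a terminating 0:
  4 -> 11110 (5 bits)
  5 -> 111110 (6 bits)
  11 -> 111111111110 (12 bits)
  8 -> 111111110 (9 bits)
Total length = 5 + 6 + 12 + 9 = 32 bits.

Unary([4, 5, 11, 8]) = 11110111110111111111110111111110 (32 bits)


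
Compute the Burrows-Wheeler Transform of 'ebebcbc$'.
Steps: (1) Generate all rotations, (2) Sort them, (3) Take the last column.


Rotations (sorted):
  0: $ebebcbc -> last char: c
  1: bc$ebebc -> last char: c
  2: bcbc$ebe -> last char: e
  3: bebcbc$e -> last char: e
  4: c$ebebcb -> last char: b
  5: cbc$ebeb -> last char: b
  6: ebcbc$eb -> last char: b
  7: ebebcbc$ -> last char: $


BWT = cceebbb$


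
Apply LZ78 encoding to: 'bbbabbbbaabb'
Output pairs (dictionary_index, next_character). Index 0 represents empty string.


LZ78 encoding steps:
Dictionary: {0: ''}
Step 1: w='' (idx 0), next='b' -> output (0, 'b'), add 'b' as idx 1
Step 2: w='b' (idx 1), next='b' -> output (1, 'b'), add 'bb' as idx 2
Step 3: w='' (idx 0), next='a' -> output (0, 'a'), add 'a' as idx 3
Step 4: w='bb' (idx 2), next='b' -> output (2, 'b'), add 'bbb' as idx 4
Step 5: w='b' (idx 1), next='a' -> output (1, 'a'), add 'ba' as idx 5
Step 6: w='a' (idx 3), next='b' -> output (3, 'b'), add 'ab' as idx 6
Step 7: w='b' (idx 1), end of input -> output (1, '')


Encoded: [(0, 'b'), (1, 'b'), (0, 'a'), (2, 'b'), (1, 'a'), (3, 'b'), (1, '')]


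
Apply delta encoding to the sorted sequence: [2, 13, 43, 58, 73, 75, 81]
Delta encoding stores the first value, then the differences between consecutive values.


First value: 2
Deltas:
  13 - 2 = 11
  43 - 13 = 30
  58 - 43 = 15
  73 - 58 = 15
  75 - 73 = 2
  81 - 75 = 6


Delta encoded: [2, 11, 30, 15, 15, 2, 6]


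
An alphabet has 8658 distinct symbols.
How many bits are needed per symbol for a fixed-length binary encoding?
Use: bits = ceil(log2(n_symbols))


log2(8658) = 13.0798
Bracket: 2^13 = 8192 < 8658 <= 2^14 = 16384
So ceil(log2(8658)) = 14

bits = ceil(log2(8658)) = ceil(13.0798) = 14 bits


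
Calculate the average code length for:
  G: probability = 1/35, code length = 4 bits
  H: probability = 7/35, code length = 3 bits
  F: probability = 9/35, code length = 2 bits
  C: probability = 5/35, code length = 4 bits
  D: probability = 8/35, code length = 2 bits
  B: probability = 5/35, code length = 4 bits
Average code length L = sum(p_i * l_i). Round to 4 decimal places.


Weighted contributions p_i * l_i:
  G: (1/35) * 4 = 4/35
  H: (7/35) * 3 = 21/35
  F: (9/35) * 2 = 18/35
  C: (5/35) * 4 = 20/35
  D: (8/35) * 2 = 16/35
  B: (5/35) * 4 = 20/35
Sum = (4 + 21 + 18 + 20 + 16 + 20)/35 = 99/35

L = 99/35 = 2.8286 bits/symbol


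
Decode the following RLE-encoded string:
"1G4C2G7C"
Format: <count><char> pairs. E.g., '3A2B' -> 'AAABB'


Expanding each <count><char> pair:
  1G -> 'G'
  4C -> 'CCCC'
  2G -> 'GG'
  7C -> 'CCCCCCC'

Decoded = GCCCCGGCCCCCCC


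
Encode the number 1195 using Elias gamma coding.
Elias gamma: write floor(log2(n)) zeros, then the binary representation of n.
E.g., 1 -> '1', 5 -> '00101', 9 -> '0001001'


num_bits = floor(log2(1195)) + 1 = 11
leading_zeros = num_bits - 1 = 10
binary(1195) = 10010101011

Elias gamma(1195) = '0000000000' + '10010101011' = 000000000010010101011 (21 bits)


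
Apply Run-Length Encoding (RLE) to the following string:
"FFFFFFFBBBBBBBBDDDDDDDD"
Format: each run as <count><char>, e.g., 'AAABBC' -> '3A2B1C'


Scanning runs left to right:
  i=0: run of 'F' x 7 -> '7F'
  i=7: run of 'B' x 8 -> '8B'
  i=15: run of 'D' x 8 -> '8D'

RLE = 7F8B8D


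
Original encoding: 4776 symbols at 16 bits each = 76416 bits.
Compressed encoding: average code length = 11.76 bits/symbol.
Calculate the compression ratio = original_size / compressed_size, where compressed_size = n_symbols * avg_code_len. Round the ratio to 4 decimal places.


original_size = n_symbols * orig_bits = 4776 * 16 = 76416 bits
compressed_size = n_symbols * avg_code_len = 4776 * 11.76 = 56165.76 bits
ratio = original_size / compressed_size = 76416 / 56165.76 = 1.3605

Compression ratio = 1.3605


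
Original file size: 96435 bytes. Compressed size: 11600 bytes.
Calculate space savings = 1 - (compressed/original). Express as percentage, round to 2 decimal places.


ratio = compressed/original = 11600/96435 = 0.120288
savings = 1 - ratio = 1 - 0.120288 = 0.879712
as a percentage: 0.879712 * 100 = 87.97%

Space savings = 1 - 11600/96435 = 87.97%


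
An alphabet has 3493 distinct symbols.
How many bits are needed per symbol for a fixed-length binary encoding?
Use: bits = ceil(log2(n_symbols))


log2(3493) = 11.7703
Bracket: 2^11 = 2048 < 3493 <= 2^12 = 4096
So ceil(log2(3493)) = 12

bits = ceil(log2(3493)) = ceil(11.7703) = 12 bits


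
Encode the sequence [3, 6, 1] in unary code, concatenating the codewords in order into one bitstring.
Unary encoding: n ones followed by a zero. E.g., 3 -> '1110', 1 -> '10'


Encode each number as n ones followed by a terminating 0:
  3 -> 1110 (4 bits)
  6 -> 1111110 (7 bits)
  1 -> 10 (2 bits)
Total length = 4 + 7 + 2 = 13 bits.

Unary([3, 6, 1]) = 1110111111010 (13 bits)


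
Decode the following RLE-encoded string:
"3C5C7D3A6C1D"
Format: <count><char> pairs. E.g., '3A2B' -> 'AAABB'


Expanding each <count><char> pair:
  3C -> 'CCC'
  5C -> 'CCCCC'
  7D -> 'DDDDDDD'
  3A -> 'AAA'
  6C -> 'CCCCCC'
  1D -> 'D'

Decoded = CCCCCCCCDDDDDDDAAACCCCCCD


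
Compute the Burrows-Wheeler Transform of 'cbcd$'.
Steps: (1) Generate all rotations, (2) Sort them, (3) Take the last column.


Rotations (sorted):
  0: $cbcd -> last char: d
  1: bcd$c -> last char: c
  2: cbcd$ -> last char: $
  3: cd$cb -> last char: b
  4: d$cbc -> last char: c


BWT = dc$bc


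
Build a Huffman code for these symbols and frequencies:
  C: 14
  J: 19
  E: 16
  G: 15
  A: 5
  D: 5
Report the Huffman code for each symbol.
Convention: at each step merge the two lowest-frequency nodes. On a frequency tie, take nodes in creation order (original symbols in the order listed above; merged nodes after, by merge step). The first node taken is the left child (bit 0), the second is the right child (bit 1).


Huffman tree construction:
Step 1: Merge A(5) + D(5) = 10
Step 2: Merge (A+D)(10) + C(14) = 24
Step 3: Merge G(15) + E(16) = 31
Step 4: Merge J(19) + ((A+D)+C)(24) = 43
Step 5: Merge (G+E)(31) + (J+((A+D)+C))(43) = 74
Read each symbol's code off the tree from the root (left child = 0, right child = 1).

Codes:
  C: 111 (length 3)
  J: 10 (length 2)
  E: 01 (length 2)
  G: 00 (length 2)
  A: 1100 (length 4)
  D: 1101 (length 4)
Average code length: 182/74 = 2.4595 bits/symbol


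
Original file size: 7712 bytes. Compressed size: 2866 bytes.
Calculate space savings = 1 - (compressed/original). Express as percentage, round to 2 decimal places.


ratio = compressed/original = 2866/7712 = 0.371629
savings = 1 - ratio = 1 - 0.371629 = 0.628371
as a percentage: 0.628371 * 100 = 62.84%

Space savings = 1 - 2866/7712 = 62.84%


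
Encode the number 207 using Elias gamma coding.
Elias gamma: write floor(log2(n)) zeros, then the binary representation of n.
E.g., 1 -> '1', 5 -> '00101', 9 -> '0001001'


num_bits = floor(log2(207)) + 1 = 8
leading_zeros = num_bits - 1 = 7
binary(207) = 11001111

Elias gamma(207) = '0000000' + '11001111' = 000000011001111 (15 bits)


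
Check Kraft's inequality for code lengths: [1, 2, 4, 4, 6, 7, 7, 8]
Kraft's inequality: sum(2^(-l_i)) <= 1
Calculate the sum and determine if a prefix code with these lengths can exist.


Sum = 2^(-1) + 2^(-2) + 2^(-4) + 2^(-4) + 2^(-6) + 2^(-7) + 2^(-7) + 2^(-8)
    = 0.5 + 0.25 + 0.0625 + 0.0625 + 0.015625 + 0.0078125 + 0.0078125 + 0.00390625
    = 233/256 = 0.91015625
Since 0.91015625 <= 1, Kraft's inequality IS satisfied.
A prefix code with these lengths CAN exist.

Kraft sum = 0.91015625. Satisfied.


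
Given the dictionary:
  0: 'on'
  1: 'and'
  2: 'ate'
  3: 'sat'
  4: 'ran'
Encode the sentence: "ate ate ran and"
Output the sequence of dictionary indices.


Look up each word in the dictionary:
  'ate' -> 2
  'ate' -> 2
  'ran' -> 4
  'and' -> 1

Encoded: [2, 2, 4, 1]


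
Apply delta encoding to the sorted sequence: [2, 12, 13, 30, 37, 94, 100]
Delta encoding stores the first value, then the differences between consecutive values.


First value: 2
Deltas:
  12 - 2 = 10
  13 - 12 = 1
  30 - 13 = 17
  37 - 30 = 7
  94 - 37 = 57
  100 - 94 = 6


Delta encoded: [2, 10, 1, 17, 7, 57, 6]


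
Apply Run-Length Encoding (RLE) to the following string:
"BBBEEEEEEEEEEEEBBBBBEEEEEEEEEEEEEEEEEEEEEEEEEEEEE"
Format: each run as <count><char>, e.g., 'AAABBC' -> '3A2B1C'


Scanning runs left to right:
  i=0: run of 'B' x 3 -> '3B'
  i=3: run of 'E' x 12 -> '12E'
  i=15: run of 'B' x 5 -> '5B'
  i=20: run of 'E' x 29 -> '29E'

RLE = 3B12E5B29E


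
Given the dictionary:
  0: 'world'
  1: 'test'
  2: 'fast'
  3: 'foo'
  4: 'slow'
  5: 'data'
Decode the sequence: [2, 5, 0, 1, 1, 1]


Look up each index in the dictionary:
  2 -> 'fast'
  5 -> 'data'
  0 -> 'world'
  1 -> 'test'
  1 -> 'test'
  1 -> 'test'

Decoded: "fast data world test test test"


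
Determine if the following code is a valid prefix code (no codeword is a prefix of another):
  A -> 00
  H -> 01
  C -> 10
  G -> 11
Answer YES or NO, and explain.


Checking each pair (does one codeword prefix another?):
  A='00' vs H='01': no prefix
  A='00' vs C='10': no prefix
  A='00' vs G='11': no prefix
  H='01' vs A='00': no prefix
  H='01' vs C='10': no prefix
  H='01' vs G='11': no prefix
  C='10' vs A='00': no prefix
  C='10' vs H='01': no prefix
  C='10' vs G='11': no prefix
  G='11' vs A='00': no prefix
  G='11' vs H='01': no prefix
  G='11' vs C='10': no prefix
No violation found over all pairs.

YES -- this is a valid prefix code. No codeword is a prefix of any other codeword.


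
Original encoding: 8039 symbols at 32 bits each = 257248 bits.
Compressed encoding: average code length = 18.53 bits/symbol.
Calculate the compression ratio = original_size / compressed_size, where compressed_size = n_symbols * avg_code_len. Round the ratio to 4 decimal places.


original_size = n_symbols * orig_bits = 8039 * 32 = 257248 bits
compressed_size = n_symbols * avg_code_len = 8039 * 18.53 = 148962.67 bits
ratio = original_size / compressed_size = 257248 / 148962.67 = 1.7269

Compression ratio = 1.7269


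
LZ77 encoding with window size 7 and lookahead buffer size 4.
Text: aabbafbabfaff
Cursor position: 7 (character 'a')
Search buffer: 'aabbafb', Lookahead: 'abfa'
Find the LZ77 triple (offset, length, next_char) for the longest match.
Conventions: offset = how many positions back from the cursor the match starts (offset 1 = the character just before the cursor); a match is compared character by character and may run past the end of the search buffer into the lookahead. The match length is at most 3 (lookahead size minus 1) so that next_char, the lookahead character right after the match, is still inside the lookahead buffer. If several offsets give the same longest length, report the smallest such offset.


Try each offset into the search buffer:
  offset=1 (pos 6, char 'b'): match length 0
  offset=2 (pos 5, char 'f'): match length 0
  offset=3 (pos 4, char 'a'): match length 1
  offset=4 (pos 3, char 'b'): match length 0
  offset=5 (pos 2, char 'b'): match length 0
  offset=6 (pos 1, char 'a'): match length 2
  offset=7 (pos 0, char 'a'): match length 1
Longest match has length 2 at offset 6.
next_char = character at position 7 + 2 = 9 -> 'f'

Best match: offset=6, length=2 (matching 'ab' starting at position 1)
LZ77 triple: (6, 2, 'f')


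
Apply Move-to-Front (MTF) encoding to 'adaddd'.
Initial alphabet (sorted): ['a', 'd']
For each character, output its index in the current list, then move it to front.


MTF encoding:
'a': index 0 in ['a', 'd'] -> ['a', 'd']
'd': index 1 in ['a', 'd'] -> ['d', 'a']
'a': index 1 in ['d', 'a'] -> ['a', 'd']
'd': index 1 in ['a', 'd'] -> ['d', 'a']
'd': index 0 in ['d', 'a'] -> ['d', 'a']
'd': index 0 in ['d', 'a'] -> ['d', 'a']


Output: [0, 1, 1, 1, 0, 0]


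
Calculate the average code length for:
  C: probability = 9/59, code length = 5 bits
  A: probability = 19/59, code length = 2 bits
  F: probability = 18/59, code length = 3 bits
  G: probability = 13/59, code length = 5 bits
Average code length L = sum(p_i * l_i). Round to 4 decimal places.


Weighted contributions p_i * l_i:
  C: (9/59) * 5 = 45/59
  A: (19/59) * 2 = 38/59
  F: (18/59) * 3 = 54/59
  G: (13/59) * 5 = 65/59
Sum = (45 + 38 + 54 + 65)/59 = 202/59

L = 202/59 = 3.4237 bits/symbol


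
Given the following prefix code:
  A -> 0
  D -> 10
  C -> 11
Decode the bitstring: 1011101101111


Decoding step by step:
Bits 10 -> D
Bits 11 -> C
Bits 10 -> D
Bits 11 -> C
Bits 0 -> A
Bits 11 -> C
Bits 11 -> C


Decoded message: DCDCACC


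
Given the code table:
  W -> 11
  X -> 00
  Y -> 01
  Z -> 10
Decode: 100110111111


Decoding:
10 -> Z
01 -> Y
10 -> Z
11 -> W
11 -> W
11 -> W


Result: ZYZWWW


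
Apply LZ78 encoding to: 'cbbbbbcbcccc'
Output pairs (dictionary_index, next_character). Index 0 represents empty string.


LZ78 encoding steps:
Dictionary: {0: ''}
Step 1: w='' (idx 0), next='c' -> output (0, 'c'), add 'c' as idx 1
Step 2: w='' (idx 0), next='b' -> output (0, 'b'), add 'b' as idx 2
Step 3: w='b' (idx 2), next='b' -> output (2, 'b'), add 'bb' as idx 3
Step 4: w='bb' (idx 3), next='c' -> output (3, 'c'), add 'bbc' as idx 4
Step 5: w='b' (idx 2), next='c' -> output (2, 'c'), add 'bc' as idx 5
Step 6: w='c' (idx 1), next='c' -> output (1, 'c'), add 'cc' as idx 6
Step 7: w='c' (idx 1), end of input -> output (1, '')


Encoded: [(0, 'c'), (0, 'b'), (2, 'b'), (3, 'c'), (2, 'c'), (1, 'c'), (1, '')]


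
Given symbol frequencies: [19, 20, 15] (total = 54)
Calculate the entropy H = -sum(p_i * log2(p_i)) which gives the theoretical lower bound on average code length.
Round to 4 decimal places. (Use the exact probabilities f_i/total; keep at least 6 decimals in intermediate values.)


Per-symbol terms -p_i * log2(p_i) with p_i = f_i/54:
  p = 19/54 = 0.351852: log2(p) = -1.506960, -p*log2(p) = 0.530227
  p = 20/54 = 0.370370: log2(p) = -1.432959, -p*log2(p) = 0.530726
  p = 15/54 = 0.277778: log2(p) = -1.847997, -p*log2(p) = 0.513332
H = 0.530227 + 0.530726 + 0.513332 = 1.574285

H = 1.5743 bits/symbol


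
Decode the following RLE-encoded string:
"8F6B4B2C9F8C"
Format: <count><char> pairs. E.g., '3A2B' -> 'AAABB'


Expanding each <count><char> pair:
  8F -> 'FFFFFFFF'
  6B -> 'BBBBBB'
  4B -> 'BBBB'
  2C -> 'CC'
  9F -> 'FFFFFFFFF'
  8C -> 'CCCCCCCC'

Decoded = FFFFFFFFBBBBBBBBBBCCFFFFFFFFFCCCCCCCC


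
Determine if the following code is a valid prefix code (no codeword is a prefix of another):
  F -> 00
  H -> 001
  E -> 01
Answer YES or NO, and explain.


Checking each pair (does one codeword prefix another?):
  F='00' vs H='001': prefix -- VIOLATION

NO -- this is NOT a valid prefix code. F (00) is a prefix of H (001).


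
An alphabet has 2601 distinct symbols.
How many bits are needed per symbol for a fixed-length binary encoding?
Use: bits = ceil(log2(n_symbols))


log2(2601) = 11.3449
Bracket: 2^11 = 2048 < 2601 <= 2^12 = 4096
So ceil(log2(2601)) = 12

bits = ceil(log2(2601)) = ceil(11.3449) = 12 bits


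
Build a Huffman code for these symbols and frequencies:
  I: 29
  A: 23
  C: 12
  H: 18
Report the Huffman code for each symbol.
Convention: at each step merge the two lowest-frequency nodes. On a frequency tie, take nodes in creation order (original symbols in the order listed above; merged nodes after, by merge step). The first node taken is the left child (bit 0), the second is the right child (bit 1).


Huffman tree construction:
Step 1: Merge C(12) + H(18) = 30
Step 2: Merge A(23) + I(29) = 52
Step 3: Merge (C+H)(30) + (A+I)(52) = 82
Read each symbol's code off the tree from the root (left child = 0, right child = 1).

Codes:
  I: 11 (length 2)
  A: 10 (length 2)
  C: 00 (length 2)
  H: 01 (length 2)
Average code length: 164/82 = 2.0000 bits/symbol


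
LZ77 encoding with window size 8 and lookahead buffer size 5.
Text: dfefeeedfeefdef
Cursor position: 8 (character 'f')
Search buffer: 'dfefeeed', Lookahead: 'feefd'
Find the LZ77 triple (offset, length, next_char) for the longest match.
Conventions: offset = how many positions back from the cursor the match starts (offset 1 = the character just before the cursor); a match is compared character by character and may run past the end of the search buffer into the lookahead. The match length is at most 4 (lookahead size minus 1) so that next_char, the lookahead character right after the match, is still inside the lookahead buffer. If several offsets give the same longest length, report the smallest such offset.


Try each offset into the search buffer:
  offset=1 (pos 7, char 'd'): match length 0
  offset=2 (pos 6, char 'e'): match length 0
  offset=3 (pos 5, char 'e'): match length 0
  offset=4 (pos 4, char 'e'): match length 0
  offset=5 (pos 3, char 'f'): match length 3
  offset=6 (pos 2, char 'e'): match length 0
  offset=7 (pos 1, char 'f'): match length 2
  offset=8 (pos 0, char 'd'): match length 0
Longest match has length 3 at offset 5.
next_char = character at position 8 + 3 = 11 -> 'f'

Best match: offset=5, length=3 (matching 'fee' starting at position 3)
LZ77 triple: (5, 3, 'f')


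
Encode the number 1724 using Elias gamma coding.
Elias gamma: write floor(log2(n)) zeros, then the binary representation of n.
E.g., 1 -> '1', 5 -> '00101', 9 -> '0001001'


num_bits = floor(log2(1724)) + 1 = 11
leading_zeros = num_bits - 1 = 10
binary(1724) = 11010111100

Elias gamma(1724) = '0000000000' + '11010111100' = 000000000011010111100 (21 bits)
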